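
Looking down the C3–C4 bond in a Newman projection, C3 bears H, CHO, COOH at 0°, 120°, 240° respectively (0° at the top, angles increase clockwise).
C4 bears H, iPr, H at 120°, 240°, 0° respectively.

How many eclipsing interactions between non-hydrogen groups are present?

1

Non-H eclipsing pairs: COOH(240°)/iPr(240°) — 1 interaction.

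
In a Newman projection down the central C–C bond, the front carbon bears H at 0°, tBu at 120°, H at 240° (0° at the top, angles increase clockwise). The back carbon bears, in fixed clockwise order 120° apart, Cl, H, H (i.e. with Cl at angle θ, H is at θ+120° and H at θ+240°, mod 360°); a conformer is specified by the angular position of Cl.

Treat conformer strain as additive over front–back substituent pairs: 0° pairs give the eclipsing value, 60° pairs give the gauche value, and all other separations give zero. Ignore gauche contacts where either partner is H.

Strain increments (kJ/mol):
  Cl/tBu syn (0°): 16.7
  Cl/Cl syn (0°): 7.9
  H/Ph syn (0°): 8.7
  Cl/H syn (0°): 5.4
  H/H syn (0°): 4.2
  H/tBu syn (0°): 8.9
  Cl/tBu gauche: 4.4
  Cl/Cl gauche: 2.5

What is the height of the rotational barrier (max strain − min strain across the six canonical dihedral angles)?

Cl at 0° is eclipsed. H at 0° is eclipsed with Cl at 0° (5.4); tBu at 120° is eclipsed with H at 120° (8.9); H at 240° is eclipsed with H at 240° (4.2). Total 18.5 kJ/mol.
Cl at 60° is staggered. tBu at 120° is gauche with Cl at 60° (4.4). Total 4.4 kJ/mol.
Cl at 120° is eclipsed. H at 0° is eclipsed with H at 0° (4.2); tBu at 120° is eclipsed with Cl at 120° (16.7); H at 240° is eclipsed with H at 240° (4.2). Total 25.1 kJ/mol.
Cl at 180° is staggered. tBu at 120° is gauche with Cl at 180° (4.4). Total 4.4 kJ/mol.
Cl at 240° is eclipsed. H at 0° is eclipsed with H at 0° (4.2); tBu at 120° is eclipsed with H at 120° (8.9); H at 240° is eclipsed with Cl at 240° (5.4). Total 18.5 kJ/mol.
Cl at 300° (staggered): no non-H gauche contacts → 0.0 kJ/mol.
Max at 120° (25.1 kJ/mol), min at 300° (0.0 kJ/mol); barrier = 25.1 kJ/mol.

25.1 kJ/mol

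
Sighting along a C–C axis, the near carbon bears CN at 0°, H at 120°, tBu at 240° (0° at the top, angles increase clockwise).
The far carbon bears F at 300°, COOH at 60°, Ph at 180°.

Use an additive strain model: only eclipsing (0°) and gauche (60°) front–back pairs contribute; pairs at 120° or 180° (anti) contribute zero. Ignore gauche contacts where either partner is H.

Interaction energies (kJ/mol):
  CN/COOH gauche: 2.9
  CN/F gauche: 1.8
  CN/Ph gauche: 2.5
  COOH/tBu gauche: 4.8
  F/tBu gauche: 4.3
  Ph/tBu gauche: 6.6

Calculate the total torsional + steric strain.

15.6 kJ/mol

This conformer (staggered): CN–F gauche, CN–COOH gauche, tBu–F gauche, tBu–Ph gauche; 1.8 + 2.9 + 4.3 + 6.6 = 15.6 kJ/mol.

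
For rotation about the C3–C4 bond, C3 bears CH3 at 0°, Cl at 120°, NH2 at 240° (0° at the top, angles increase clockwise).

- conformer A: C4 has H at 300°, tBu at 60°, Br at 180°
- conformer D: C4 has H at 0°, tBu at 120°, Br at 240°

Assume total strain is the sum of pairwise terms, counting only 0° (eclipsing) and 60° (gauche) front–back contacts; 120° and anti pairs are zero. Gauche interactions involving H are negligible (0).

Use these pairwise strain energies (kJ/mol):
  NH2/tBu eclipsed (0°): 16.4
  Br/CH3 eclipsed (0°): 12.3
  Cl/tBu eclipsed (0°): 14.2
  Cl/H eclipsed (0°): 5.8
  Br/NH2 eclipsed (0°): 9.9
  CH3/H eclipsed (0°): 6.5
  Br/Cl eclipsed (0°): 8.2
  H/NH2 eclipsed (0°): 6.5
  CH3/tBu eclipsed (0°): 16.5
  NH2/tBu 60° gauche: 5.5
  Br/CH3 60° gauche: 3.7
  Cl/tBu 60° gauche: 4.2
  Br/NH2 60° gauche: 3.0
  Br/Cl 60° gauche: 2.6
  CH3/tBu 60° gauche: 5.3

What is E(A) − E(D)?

A (staggered): CH3–tBu gauche, Cl–tBu gauche, Cl–Br gauche, NH2–Br gauche; 5.3 + 4.2 + 2.6 + 3.0 = 15.1 kJ/mol.
D (eclipsed): CH3–H eclipsed, Cl–tBu eclipsed, NH2–Br eclipsed; 6.5 + 14.2 + 9.9 = 30.6 kJ/mol.
E(A) − E(D) = 15.1 − 30.6 = -15.5 kJ/mol.

-15.5 kJ/mol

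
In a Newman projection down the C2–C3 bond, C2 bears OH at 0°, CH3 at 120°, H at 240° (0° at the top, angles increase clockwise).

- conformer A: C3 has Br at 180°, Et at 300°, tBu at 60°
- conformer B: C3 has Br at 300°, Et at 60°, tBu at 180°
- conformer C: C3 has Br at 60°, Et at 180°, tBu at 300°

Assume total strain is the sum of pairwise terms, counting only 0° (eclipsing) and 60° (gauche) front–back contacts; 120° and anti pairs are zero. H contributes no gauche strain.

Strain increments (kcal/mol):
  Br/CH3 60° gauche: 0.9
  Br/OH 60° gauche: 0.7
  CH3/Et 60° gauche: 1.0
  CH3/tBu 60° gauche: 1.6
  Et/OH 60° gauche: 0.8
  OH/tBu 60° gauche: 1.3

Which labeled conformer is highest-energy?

A (staggered): OH(0°)/Et(300°) gauche 0.8; OH(0°)/tBu(60°) gauche 1.3; CH3(120°)/Br(180°) gauche 0.9; CH3(120°)/tBu(60°) gauche 1.6 → 4.6 kcal/mol.
B (staggered): OH(0°)/Br(300°) gauche 0.7; OH(0°)/Et(60°) gauche 0.8; CH3(120°)/Et(60°) gauche 1.0; CH3(120°)/tBu(180°) gauche 1.6 → 4.1 kcal/mol.
C (staggered): OH(0°)/Br(60°) gauche 0.7; OH(0°)/tBu(300°) gauche 1.3; CH3(120°)/Br(60°) gauche 0.9; CH3(120°)/Et(180°) gauche 1.0 → 3.9 kcal/mol.
A has the highest total (4.6 kcal/mol).

A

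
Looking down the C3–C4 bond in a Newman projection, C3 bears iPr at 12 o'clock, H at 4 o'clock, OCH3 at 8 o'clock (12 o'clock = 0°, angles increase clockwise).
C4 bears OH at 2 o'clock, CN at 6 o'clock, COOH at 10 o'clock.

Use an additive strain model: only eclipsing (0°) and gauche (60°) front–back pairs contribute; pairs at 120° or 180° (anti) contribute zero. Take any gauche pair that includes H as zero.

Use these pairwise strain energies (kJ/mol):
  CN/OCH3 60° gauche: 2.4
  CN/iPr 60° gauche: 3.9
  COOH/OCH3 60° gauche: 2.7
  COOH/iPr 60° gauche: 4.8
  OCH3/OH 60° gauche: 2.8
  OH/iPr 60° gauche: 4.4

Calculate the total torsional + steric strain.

This conformer (staggered): iPr–OH gauche, iPr–COOH gauche, OCH3–CN gauche, OCH3–COOH gauche; 4.4 + 4.8 + 2.4 + 2.7 = 14.3 kJ/mol.

14.3 kJ/mol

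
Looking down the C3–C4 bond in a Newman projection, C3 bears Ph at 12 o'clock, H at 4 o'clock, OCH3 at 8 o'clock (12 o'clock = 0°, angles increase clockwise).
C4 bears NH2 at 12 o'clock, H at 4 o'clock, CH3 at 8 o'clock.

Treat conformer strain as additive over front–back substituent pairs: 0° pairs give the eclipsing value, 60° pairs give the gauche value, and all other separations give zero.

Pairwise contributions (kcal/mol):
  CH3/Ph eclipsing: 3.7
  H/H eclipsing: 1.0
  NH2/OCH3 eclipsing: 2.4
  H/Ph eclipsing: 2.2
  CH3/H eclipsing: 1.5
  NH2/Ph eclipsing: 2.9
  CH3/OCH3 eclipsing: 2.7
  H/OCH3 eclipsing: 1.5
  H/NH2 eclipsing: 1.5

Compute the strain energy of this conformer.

This conformer (eclipsed): Ph(0°)/NH2(0°) eclipsed 2.9; H(120°)/H(120°) eclipsed 1.0; OCH3(240°)/CH3(240°) eclipsed 2.7 → 6.6 kcal/mol.

6.6 kcal/mol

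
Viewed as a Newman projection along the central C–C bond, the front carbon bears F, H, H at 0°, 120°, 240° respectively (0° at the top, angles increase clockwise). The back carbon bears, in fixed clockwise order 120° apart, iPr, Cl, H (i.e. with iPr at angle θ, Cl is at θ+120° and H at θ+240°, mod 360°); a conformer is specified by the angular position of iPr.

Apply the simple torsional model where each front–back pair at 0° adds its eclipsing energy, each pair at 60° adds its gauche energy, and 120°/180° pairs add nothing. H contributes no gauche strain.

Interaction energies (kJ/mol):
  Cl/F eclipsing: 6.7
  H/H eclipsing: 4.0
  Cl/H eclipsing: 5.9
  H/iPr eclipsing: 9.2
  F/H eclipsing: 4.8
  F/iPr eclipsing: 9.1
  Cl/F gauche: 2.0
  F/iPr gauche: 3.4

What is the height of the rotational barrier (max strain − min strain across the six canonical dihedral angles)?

iPr at 0° (eclipsed): F(0°)/iPr(0°) eclipsed 9.1; H(120°)/Cl(120°) eclipsed 5.9; H(240°)/H(240°) eclipsed 4.0 → 19.0 kJ/mol.
iPr at 60° (staggered): F(0°)/iPr(60°) gauche 3.4 → 3.4 kJ/mol.
iPr at 120° (eclipsed): F(0°)/H(0°) eclipsed 4.8; H(120°)/iPr(120°) eclipsed 9.2; H(240°)/Cl(240°) eclipsed 5.9 → 19.9 kJ/mol.
iPr at 180° (staggered): F(0°)/Cl(300°) gauche 2.0 → 2.0 kJ/mol.
iPr at 240° (eclipsed): F(0°)/Cl(0°) eclipsed 6.7; H(120°)/H(120°) eclipsed 4.0; H(240°)/iPr(240°) eclipsed 9.2 → 19.9 kJ/mol.
iPr at 300° (staggered): F(0°)/iPr(300°) gauche 3.4; F(0°)/Cl(60°) gauche 2.0 → 5.4 kJ/mol.
Max at 120° (19.9 kJ/mol), min at 180° (2.0 kJ/mol); barrier = 17.9 kJ/mol.

17.9 kJ/mol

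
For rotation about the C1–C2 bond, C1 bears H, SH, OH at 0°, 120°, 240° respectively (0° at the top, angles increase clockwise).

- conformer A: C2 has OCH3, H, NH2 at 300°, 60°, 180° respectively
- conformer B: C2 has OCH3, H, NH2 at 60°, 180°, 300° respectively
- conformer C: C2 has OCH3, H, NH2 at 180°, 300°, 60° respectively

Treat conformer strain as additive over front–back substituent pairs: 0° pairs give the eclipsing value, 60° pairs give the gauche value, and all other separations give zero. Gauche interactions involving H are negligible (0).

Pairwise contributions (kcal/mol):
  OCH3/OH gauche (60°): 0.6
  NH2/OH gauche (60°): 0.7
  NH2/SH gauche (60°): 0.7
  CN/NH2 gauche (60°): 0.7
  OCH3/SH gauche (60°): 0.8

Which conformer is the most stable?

A (staggered): SH(120°)/NH2(180°) gauche 0.7; OH(240°)/OCH3(300°) gauche 0.6; OH(240°)/NH2(180°) gauche 0.7 → 2.0 kcal/mol.
B (staggered): SH(120°)/OCH3(60°) gauche 0.8; OH(240°)/NH2(300°) gauche 0.7 → 1.5 kcal/mol.
C (staggered): SH(120°)/OCH3(180°) gauche 0.8; SH(120°)/NH2(60°) gauche 0.7; OH(240°)/OCH3(180°) gauche 0.6 → 2.1 kcal/mol.
B has the lowest total (1.5 kcal/mol).

B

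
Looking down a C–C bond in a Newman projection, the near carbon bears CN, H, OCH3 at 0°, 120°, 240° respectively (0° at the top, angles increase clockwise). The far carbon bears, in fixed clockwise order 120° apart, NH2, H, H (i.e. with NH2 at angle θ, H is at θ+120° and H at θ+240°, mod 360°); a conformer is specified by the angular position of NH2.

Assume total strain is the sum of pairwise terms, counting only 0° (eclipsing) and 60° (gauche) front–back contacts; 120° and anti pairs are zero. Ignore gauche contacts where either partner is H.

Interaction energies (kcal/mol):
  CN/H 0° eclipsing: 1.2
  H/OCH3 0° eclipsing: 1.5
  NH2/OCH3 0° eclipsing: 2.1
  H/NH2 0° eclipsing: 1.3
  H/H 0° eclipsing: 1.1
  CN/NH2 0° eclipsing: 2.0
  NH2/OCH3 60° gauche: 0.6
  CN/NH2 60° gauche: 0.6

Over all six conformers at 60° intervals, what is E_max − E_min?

4.0 kcal/mol

NH2 at 0° is eclipsed. CN at 0° is eclipsed with NH2 at 0° (2.0); H at 120° is eclipsed with H at 120° (1.1); OCH3 at 240° is eclipsed with H at 240° (1.5). Total 4.6 kcal/mol.
NH2 at 60° is staggered. CN at 0° is gauche with NH2 at 60° (0.6). Total 0.6 kcal/mol.
NH2 at 120° is eclipsed. CN at 0° is eclipsed with H at 0° (1.2); H at 120° is eclipsed with NH2 at 120° (1.3); OCH3 at 240° is eclipsed with H at 240° (1.5). Total 4.0 kcal/mol.
NH2 at 180° is staggered. OCH3 at 240° is gauche with NH2 at 180° (0.6). Total 0.6 kcal/mol.
NH2 at 240° is eclipsed. CN at 0° is eclipsed with H at 0° (1.2); H at 120° is eclipsed with H at 120° (1.1); OCH3 at 240° is eclipsed with NH2 at 240° (2.1). Total 4.4 kcal/mol.
NH2 at 300° is staggered. CN at 0° is gauche with NH2 at 300° (0.6); OCH3 at 240° is gauche with NH2 at 300° (0.6). Total 1.2 kcal/mol.
Max at 0° (4.6 kcal/mol), min at 60° (0.6 kcal/mol); barrier = 4.0 kcal/mol.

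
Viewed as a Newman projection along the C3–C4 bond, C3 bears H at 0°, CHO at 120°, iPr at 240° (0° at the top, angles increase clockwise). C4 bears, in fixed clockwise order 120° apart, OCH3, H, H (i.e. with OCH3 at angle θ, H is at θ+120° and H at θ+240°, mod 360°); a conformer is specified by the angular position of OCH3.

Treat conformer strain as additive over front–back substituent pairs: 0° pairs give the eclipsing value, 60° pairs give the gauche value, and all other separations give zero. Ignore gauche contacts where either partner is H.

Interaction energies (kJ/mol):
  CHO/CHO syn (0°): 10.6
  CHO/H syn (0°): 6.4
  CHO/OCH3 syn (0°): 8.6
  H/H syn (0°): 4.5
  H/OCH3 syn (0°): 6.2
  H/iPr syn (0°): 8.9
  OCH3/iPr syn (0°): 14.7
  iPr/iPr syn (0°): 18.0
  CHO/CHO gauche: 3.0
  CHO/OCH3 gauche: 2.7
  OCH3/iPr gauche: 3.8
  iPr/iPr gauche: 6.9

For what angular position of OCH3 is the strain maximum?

OCH3 at 0° (eclipsed): H–OCH3 eclipsed, CHO–H eclipsed, iPr–H eclipsed; 6.2 + 6.4 + 8.9 = 21.5 kJ/mol.
OCH3 at 60° (staggered): CHO–OCH3 gauche; 2.7 = 2.7 kJ/mol.
OCH3 at 120° (eclipsed): H–H eclipsed, CHO–OCH3 eclipsed, iPr–H eclipsed; 4.5 + 8.6 + 8.9 = 22.0 kJ/mol.
OCH3 at 180° (staggered): CHO–OCH3 gauche, iPr–OCH3 gauche; 2.7 + 3.8 = 6.5 kJ/mol.
OCH3 at 240° (eclipsed): H–H eclipsed, CHO–H eclipsed, iPr–OCH3 eclipsed; 4.5 + 6.4 + 14.7 = 25.6 kJ/mol.
OCH3 at 300° (staggered): iPr–OCH3 gauche; 3.8 = 3.8 kJ/mol.
The maximum (25.6 kJ/mol) occurs with OCH3 at 240°.

240°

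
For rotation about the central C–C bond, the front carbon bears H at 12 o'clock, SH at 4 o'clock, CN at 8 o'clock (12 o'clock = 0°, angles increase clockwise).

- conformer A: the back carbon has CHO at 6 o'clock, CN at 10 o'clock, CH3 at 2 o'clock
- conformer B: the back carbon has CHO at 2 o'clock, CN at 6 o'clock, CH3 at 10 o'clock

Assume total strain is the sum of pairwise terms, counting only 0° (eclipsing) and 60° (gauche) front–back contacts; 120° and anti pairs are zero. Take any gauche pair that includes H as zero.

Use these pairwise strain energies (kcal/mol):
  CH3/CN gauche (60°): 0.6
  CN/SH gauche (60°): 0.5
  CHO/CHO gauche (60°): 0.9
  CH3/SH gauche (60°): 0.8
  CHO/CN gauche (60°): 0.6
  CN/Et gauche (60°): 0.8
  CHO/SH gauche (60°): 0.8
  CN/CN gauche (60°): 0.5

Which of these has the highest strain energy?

A

A (staggered): SH(120°)/CHO(180°) gauche 0.8; SH(120°)/CH3(60°) gauche 0.8; CN(240°)/CHO(180°) gauche 0.6; CN(240°)/CN(300°) gauche 0.5 → 2.7 kcal/mol.
B (staggered): SH(120°)/CHO(60°) gauche 0.8; SH(120°)/CN(180°) gauche 0.5; CN(240°)/CN(180°) gauche 0.5; CN(240°)/CH3(300°) gauche 0.6 → 2.4 kcal/mol.
A has the highest total (2.7 kcal/mol).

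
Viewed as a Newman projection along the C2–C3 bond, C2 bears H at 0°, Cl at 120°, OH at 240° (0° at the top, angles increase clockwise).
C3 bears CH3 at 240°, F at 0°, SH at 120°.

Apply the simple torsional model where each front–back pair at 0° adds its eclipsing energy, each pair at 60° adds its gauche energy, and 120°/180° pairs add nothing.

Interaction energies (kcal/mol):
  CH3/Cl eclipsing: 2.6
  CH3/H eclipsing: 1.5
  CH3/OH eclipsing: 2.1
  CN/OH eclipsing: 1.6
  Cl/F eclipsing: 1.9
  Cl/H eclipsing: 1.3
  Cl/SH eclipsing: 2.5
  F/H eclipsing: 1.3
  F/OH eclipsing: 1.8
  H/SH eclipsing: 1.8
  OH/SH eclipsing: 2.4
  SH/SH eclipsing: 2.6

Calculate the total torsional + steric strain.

5.9 kcal/mol

This conformer (eclipsed): H(0°)/F(0°) eclipsed 1.3; Cl(120°)/SH(120°) eclipsed 2.5; OH(240°)/CH3(240°) eclipsed 2.1 → 5.9 kcal/mol.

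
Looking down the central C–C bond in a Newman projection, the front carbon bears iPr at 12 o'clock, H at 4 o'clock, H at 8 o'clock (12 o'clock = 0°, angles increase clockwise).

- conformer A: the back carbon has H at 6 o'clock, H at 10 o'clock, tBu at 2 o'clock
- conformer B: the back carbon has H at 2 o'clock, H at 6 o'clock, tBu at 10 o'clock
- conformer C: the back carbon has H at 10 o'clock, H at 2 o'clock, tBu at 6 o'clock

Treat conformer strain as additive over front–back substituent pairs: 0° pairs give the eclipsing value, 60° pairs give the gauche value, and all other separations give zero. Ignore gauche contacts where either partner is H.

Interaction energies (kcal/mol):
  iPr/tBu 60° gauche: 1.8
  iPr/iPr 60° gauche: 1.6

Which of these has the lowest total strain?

C

A is staggered. iPr at 0° is gauche with tBu at 60° (1.8). Total 1.8 kcal/mol.
B is staggered. iPr at 0° is gauche with tBu at 300° (1.8). Total 1.8 kcal/mol.
C (staggered): no non-H gauche contacts → 0.0 kcal/mol.
C has the lowest total (0.0 kcal/mol).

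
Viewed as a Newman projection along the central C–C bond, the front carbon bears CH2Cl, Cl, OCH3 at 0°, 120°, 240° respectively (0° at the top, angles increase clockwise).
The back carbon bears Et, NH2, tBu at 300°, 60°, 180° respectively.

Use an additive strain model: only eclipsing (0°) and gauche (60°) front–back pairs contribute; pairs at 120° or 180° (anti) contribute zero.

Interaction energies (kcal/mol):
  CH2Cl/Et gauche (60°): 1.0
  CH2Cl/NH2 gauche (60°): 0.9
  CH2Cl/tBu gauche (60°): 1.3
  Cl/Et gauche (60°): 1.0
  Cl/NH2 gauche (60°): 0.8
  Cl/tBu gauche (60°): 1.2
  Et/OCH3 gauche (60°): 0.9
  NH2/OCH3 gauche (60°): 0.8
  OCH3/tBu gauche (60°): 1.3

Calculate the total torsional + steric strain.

6.1 kcal/mol

This conformer is staggered. CH2Cl at 0° is gauche with Et at 300° (1.0); CH2Cl at 0° is gauche with NH2 at 60° (0.9); Cl at 120° is gauche with NH2 at 60° (0.8); Cl at 120° is gauche with tBu at 180° (1.2); OCH3 at 240° is gauche with Et at 300° (0.9); OCH3 at 240° is gauche with tBu at 180° (1.3). Total 6.1 kcal/mol.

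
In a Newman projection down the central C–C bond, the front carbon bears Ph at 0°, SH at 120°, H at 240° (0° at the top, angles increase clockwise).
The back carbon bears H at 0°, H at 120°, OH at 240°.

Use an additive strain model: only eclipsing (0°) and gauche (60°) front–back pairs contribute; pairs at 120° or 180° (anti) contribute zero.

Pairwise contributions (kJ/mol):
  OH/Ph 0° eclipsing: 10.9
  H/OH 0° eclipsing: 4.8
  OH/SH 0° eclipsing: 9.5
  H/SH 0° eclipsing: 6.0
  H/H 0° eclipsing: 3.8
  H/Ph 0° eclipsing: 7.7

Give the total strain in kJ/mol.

This conformer (eclipsed): Ph(0°)/H(0°) eclipsed 7.7; SH(120°)/H(120°) eclipsed 6.0; H(240°)/OH(240°) eclipsed 4.8 → 18.5 kJ/mol.

18.5 kJ/mol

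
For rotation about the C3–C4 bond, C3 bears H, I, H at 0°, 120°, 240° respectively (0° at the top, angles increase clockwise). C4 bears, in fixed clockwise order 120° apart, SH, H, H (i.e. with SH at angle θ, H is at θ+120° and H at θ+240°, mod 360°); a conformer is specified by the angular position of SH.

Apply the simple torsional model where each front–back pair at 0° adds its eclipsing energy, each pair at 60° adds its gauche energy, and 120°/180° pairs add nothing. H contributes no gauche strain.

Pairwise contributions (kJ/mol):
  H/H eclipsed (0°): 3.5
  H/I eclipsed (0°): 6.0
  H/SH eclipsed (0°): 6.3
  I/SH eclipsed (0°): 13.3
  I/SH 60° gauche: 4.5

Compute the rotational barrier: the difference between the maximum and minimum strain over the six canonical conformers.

20.3 kJ/mol

SH at 0° (eclipsed): H–SH eclipsed, I–H eclipsed, H–H eclipsed; 6.3 + 6.0 + 3.5 = 15.8 kJ/mol.
SH at 60° (staggered): I–SH gauche; 4.5 = 4.5 kJ/mol.
SH at 120° (eclipsed): H–H eclipsed, I–SH eclipsed, H–H eclipsed; 3.5 + 13.3 + 3.5 = 20.3 kJ/mol.
SH at 180° (staggered): I–SH gauche; 4.5 = 4.5 kJ/mol.
SH at 240° (eclipsed): H–H eclipsed, I–H eclipsed, H–SH eclipsed; 3.5 + 6.0 + 6.3 = 15.8 kJ/mol.
SH at 300° (staggered): no non-H gauche contacts → 0.0 kJ/mol.
Max at 120° (20.3 kJ/mol), min at 300° (0.0 kJ/mol); barrier = 20.3 kJ/mol.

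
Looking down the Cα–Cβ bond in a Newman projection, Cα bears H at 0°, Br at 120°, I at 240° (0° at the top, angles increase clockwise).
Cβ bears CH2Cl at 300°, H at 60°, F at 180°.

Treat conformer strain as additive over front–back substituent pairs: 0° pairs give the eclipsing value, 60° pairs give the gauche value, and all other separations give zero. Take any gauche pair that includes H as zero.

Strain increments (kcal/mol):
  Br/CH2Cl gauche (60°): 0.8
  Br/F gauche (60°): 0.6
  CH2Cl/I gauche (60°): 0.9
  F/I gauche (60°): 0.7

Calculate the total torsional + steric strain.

2.2 kcal/mol

This conformer (staggered): Br(120°)/F(180°) gauche 0.6; I(240°)/CH2Cl(300°) gauche 0.9; I(240°)/F(180°) gauche 0.7 → 2.2 kcal/mol.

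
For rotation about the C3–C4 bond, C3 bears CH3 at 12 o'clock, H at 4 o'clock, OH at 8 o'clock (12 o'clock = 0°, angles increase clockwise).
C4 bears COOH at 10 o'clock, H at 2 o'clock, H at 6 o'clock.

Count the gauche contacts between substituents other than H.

Non-H gauche pairs: CH3(0°)/COOH(300°); OH(240°)/COOH(300°) — 2 interactions.

2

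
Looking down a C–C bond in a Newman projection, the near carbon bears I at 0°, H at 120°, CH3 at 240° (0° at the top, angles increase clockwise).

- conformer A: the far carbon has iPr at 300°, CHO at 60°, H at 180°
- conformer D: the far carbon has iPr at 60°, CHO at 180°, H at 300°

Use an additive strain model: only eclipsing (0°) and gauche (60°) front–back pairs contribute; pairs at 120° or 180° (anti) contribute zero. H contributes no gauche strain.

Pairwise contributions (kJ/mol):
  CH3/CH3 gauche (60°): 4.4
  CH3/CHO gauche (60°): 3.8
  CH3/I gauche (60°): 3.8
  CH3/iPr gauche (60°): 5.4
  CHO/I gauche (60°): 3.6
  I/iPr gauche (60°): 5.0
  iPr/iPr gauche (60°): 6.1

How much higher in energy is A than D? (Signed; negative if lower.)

A (staggered): I–iPr gauche, I–CHO gauche, CH3–iPr gauche; 5.0 + 3.6 + 5.4 = 14.0 kJ/mol.
D (staggered): I–iPr gauche, CH3–CHO gauche; 5.0 + 3.8 = 8.8 kJ/mol.
E(A) − E(D) = 14.0 − 8.8 = +5.2 kJ/mol.

+5.2 kJ/mol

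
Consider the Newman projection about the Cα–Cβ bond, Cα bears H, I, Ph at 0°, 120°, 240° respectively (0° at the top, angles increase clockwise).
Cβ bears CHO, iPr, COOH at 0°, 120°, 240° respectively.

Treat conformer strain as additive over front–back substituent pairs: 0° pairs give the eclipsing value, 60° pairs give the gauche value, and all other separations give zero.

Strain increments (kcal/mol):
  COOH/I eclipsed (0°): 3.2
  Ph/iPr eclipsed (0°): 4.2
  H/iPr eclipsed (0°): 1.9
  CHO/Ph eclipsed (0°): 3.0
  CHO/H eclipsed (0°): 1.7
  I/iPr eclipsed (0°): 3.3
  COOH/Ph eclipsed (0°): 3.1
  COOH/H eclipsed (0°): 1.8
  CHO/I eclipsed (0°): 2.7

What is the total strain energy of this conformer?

8.1 kcal/mol

This conformer is eclipsed. H at 0° is eclipsed with CHO at 0° (1.7); I at 120° is eclipsed with iPr at 120° (3.3); Ph at 240° is eclipsed with COOH at 240° (3.1). Total 8.1 kcal/mol.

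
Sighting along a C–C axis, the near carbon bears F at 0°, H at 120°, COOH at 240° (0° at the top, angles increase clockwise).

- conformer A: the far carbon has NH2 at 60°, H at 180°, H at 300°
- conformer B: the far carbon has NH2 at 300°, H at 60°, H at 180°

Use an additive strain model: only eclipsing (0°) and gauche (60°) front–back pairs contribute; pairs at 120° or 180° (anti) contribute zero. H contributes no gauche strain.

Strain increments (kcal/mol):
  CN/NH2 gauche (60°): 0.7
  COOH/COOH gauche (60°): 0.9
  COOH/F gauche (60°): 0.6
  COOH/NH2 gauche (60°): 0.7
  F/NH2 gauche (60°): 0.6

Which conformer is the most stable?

A

A (staggered): F–NH2 gauche; 0.6 = 0.6 kcal/mol.
B (staggered): F–NH2 gauche, COOH–NH2 gauche; 0.6 + 0.7 = 1.3 kcal/mol.
A has the lowest total (0.6 kcal/mol).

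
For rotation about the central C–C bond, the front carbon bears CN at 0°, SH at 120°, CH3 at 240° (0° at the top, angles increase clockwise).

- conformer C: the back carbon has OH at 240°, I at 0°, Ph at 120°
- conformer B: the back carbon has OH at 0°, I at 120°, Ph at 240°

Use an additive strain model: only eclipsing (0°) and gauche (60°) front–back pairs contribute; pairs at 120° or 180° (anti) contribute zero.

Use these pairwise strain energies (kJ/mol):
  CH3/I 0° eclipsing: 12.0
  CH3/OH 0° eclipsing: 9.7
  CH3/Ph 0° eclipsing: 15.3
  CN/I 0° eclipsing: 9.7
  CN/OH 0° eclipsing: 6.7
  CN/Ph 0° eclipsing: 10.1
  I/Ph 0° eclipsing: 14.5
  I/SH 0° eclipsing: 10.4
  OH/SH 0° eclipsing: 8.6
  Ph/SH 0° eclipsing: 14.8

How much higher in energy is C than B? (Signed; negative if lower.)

+1.8 kJ/mol

C is eclipsed. CN at 0° is eclipsed with I at 0° (9.7); SH at 120° is eclipsed with Ph at 120° (14.8); CH3 at 240° is eclipsed with OH at 240° (9.7). Total 34.2 kJ/mol.
B is eclipsed. CN at 0° is eclipsed with OH at 0° (6.7); SH at 120° is eclipsed with I at 120° (10.4); CH3 at 240° is eclipsed with Ph at 240° (15.3). Total 32.4 kJ/mol.
E(C) − E(B) = 34.2 − 32.4 = +1.8 kJ/mol.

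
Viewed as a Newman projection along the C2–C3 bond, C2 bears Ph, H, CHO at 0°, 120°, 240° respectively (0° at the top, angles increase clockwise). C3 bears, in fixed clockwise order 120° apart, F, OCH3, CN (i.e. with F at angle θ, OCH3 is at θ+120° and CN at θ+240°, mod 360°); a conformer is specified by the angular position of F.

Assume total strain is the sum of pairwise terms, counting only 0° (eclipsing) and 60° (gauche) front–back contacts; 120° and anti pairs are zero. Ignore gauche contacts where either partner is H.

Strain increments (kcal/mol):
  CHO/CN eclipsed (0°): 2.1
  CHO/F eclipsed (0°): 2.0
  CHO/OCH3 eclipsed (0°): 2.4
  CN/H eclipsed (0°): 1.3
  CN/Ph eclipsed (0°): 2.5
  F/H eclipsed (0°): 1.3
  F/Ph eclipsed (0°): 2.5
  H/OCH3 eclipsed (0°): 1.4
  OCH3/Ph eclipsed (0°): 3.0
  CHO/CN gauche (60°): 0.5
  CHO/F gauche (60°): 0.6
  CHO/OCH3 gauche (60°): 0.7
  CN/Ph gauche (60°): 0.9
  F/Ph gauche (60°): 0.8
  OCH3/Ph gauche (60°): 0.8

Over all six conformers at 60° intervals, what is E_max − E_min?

F at 0° (eclipsed): Ph(0°)/F(0°) eclipsed 2.5; H(120°)/OCH3(120°) eclipsed 1.4; CHO(240°)/CN(240°) eclipsed 2.1 → 6.0 kcal/mol.
F at 60° (staggered): Ph(0°)/F(60°) gauche 0.8; Ph(0°)/CN(300°) gauche 0.9; CHO(240°)/OCH3(180°) gauche 0.7; CHO(240°)/CN(300°) gauche 0.5 → 2.9 kcal/mol.
F at 120° (eclipsed): Ph(0°)/CN(0°) eclipsed 2.5; H(120°)/F(120°) eclipsed 1.3; CHO(240°)/OCH3(240°) eclipsed 2.4 → 6.2 kcal/mol.
F at 180° (staggered): Ph(0°)/OCH3(300°) gauche 0.8; Ph(0°)/CN(60°) gauche 0.9; CHO(240°)/F(180°) gauche 0.6; CHO(240°)/OCH3(300°) gauche 0.7 → 3.0 kcal/mol.
F at 240° (eclipsed): Ph(0°)/OCH3(0°) eclipsed 3.0; H(120°)/CN(120°) eclipsed 1.3; CHO(240°)/F(240°) eclipsed 2.0 → 6.3 kcal/mol.
F at 300° (staggered): Ph(0°)/F(300°) gauche 0.8; Ph(0°)/OCH3(60°) gauche 0.8; CHO(240°)/F(300°) gauche 0.6; CHO(240°)/CN(180°) gauche 0.5 → 2.7 kcal/mol.
Max at 240° (6.3 kcal/mol), min at 300° (2.7 kcal/mol); barrier = 3.6 kcal/mol.

3.6 kcal/mol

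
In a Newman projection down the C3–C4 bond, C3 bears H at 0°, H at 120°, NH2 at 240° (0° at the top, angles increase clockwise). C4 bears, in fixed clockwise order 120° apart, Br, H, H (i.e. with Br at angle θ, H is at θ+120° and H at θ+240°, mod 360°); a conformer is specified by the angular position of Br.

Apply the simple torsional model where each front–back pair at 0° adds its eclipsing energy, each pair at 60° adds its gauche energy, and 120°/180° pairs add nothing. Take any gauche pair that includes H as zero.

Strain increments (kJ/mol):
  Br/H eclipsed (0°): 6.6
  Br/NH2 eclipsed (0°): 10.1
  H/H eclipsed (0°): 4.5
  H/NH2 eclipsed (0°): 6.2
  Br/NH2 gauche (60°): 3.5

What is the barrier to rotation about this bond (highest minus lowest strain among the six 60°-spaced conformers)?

Br at 0° (eclipsed): H–Br eclipsed, H–H eclipsed, NH2–H eclipsed; 6.6 + 4.5 + 6.2 = 17.3 kJ/mol.
Br at 60° (staggered): no non-H gauche contacts → 0.0 kJ/mol.
Br at 120° (eclipsed): H–H eclipsed, H–Br eclipsed, NH2–H eclipsed; 4.5 + 6.6 + 6.2 = 17.3 kJ/mol.
Br at 180° (staggered): NH2–Br gauche; 3.5 = 3.5 kJ/mol.
Br at 240° (eclipsed): H–H eclipsed, H–H eclipsed, NH2–Br eclipsed; 4.5 + 4.5 + 10.1 = 19.1 kJ/mol.
Br at 300° (staggered): NH2–Br gauche; 3.5 = 3.5 kJ/mol.
Max at 240° (19.1 kJ/mol), min at 60° (0.0 kJ/mol); barrier = 19.1 kJ/mol.

19.1 kJ/mol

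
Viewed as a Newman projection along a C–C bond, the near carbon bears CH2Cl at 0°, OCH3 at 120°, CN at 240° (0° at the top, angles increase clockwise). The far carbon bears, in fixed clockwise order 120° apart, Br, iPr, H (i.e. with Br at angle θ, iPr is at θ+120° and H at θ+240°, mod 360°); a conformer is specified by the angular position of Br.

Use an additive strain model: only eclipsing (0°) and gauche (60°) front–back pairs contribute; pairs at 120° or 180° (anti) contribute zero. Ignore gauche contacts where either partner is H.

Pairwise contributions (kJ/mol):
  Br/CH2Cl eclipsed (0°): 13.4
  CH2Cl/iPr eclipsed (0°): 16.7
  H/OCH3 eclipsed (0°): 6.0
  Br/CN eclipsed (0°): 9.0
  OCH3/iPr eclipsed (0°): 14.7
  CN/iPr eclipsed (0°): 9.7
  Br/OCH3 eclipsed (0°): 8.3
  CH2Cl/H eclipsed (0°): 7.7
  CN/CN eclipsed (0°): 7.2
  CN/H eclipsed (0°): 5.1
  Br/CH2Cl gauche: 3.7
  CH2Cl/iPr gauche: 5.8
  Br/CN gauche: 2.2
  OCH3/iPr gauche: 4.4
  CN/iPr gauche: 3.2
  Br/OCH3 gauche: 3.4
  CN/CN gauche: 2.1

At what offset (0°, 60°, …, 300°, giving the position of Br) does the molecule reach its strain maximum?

Br at 0° (eclipsed): CH2Cl–Br eclipsed, OCH3–iPr eclipsed, CN–H eclipsed; 13.4 + 14.7 + 5.1 = 33.2 kJ/mol.
Br at 60° (staggered): CH2Cl–Br gauche, OCH3–Br gauche, OCH3–iPr gauche, CN–iPr gauche; 3.7 + 3.4 + 4.4 + 3.2 = 14.7 kJ/mol.
Br at 120° (eclipsed): CH2Cl–H eclipsed, OCH3–Br eclipsed, CN–iPr eclipsed; 7.7 + 8.3 + 9.7 = 25.7 kJ/mol.
Br at 180° (staggered): CH2Cl–iPr gauche, OCH3–Br gauche, CN–Br gauche, CN–iPr gauche; 5.8 + 3.4 + 2.2 + 3.2 = 14.6 kJ/mol.
Br at 240° (eclipsed): CH2Cl–iPr eclipsed, OCH3–H eclipsed, CN–Br eclipsed; 16.7 + 6.0 + 9.0 = 31.7 kJ/mol.
Br at 300° (staggered): CH2Cl–Br gauche, CH2Cl–iPr gauche, OCH3–iPr gauche, CN–Br gauche; 3.7 + 5.8 + 4.4 + 2.2 = 16.1 kJ/mol.
The maximum (33.2 kJ/mol) occurs with Br at 0°.

0°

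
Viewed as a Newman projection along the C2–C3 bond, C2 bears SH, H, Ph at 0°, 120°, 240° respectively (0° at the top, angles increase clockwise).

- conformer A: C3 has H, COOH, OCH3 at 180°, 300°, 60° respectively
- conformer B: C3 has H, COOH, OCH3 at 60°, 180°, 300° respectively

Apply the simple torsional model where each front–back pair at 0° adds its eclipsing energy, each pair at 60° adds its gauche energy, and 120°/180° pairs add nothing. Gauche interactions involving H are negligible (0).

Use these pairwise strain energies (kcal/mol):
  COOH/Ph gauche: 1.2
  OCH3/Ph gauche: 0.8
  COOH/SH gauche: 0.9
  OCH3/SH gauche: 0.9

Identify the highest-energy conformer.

A (staggered): SH(0°)/COOH(300°) gauche 0.9; SH(0°)/OCH3(60°) gauche 0.9; Ph(240°)/COOH(300°) gauche 1.2 → 3.0 kcal/mol.
B (staggered): SH(0°)/OCH3(300°) gauche 0.9; Ph(240°)/COOH(180°) gauche 1.2; Ph(240°)/OCH3(300°) gauche 0.8 → 2.9 kcal/mol.
A has the highest total (3.0 kcal/mol).

A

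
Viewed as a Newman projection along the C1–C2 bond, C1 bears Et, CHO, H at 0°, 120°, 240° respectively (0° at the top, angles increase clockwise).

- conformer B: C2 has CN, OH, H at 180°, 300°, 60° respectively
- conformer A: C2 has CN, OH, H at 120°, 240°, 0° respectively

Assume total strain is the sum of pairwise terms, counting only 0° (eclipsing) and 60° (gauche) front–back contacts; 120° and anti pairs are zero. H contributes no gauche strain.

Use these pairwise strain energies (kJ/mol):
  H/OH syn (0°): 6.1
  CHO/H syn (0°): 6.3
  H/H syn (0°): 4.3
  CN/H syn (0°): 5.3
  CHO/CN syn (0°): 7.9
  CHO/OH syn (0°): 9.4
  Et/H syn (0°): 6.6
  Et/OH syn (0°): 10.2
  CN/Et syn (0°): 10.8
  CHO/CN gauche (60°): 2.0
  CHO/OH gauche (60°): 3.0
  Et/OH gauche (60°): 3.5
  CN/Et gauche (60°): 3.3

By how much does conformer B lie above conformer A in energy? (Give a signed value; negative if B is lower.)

B (staggered): Et(0°)/OH(300°) gauche 3.5; CHO(120°)/CN(180°) gauche 2.0 → 5.5 kJ/mol.
A (eclipsed): Et(0°)/H(0°) eclipsed 6.6; CHO(120°)/CN(120°) eclipsed 7.9; H(240°)/OH(240°) eclipsed 6.1 → 20.6 kJ/mol.
E(B) − E(A) = 5.5 − 20.6 = -15.1 kJ/mol.

-15.1 kJ/mol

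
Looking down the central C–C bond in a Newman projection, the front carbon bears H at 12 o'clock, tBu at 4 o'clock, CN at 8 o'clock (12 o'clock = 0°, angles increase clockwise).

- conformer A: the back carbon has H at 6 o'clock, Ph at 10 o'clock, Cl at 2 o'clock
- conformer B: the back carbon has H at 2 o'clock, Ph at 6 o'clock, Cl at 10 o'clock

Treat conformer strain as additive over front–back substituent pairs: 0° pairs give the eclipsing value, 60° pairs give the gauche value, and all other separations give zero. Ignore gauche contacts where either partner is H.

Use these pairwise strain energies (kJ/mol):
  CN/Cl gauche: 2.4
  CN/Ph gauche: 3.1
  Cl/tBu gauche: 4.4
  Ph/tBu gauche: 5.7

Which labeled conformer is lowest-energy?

A (staggered): tBu(120°)/Cl(60°) gauche 4.4; CN(240°)/Ph(300°) gauche 3.1 → 7.5 kJ/mol.
B (staggered): tBu(120°)/Ph(180°) gauche 5.7; CN(240°)/Ph(180°) gauche 3.1; CN(240°)/Cl(300°) gauche 2.4 → 11.2 kJ/mol.
A has the lowest total (7.5 kJ/mol).

A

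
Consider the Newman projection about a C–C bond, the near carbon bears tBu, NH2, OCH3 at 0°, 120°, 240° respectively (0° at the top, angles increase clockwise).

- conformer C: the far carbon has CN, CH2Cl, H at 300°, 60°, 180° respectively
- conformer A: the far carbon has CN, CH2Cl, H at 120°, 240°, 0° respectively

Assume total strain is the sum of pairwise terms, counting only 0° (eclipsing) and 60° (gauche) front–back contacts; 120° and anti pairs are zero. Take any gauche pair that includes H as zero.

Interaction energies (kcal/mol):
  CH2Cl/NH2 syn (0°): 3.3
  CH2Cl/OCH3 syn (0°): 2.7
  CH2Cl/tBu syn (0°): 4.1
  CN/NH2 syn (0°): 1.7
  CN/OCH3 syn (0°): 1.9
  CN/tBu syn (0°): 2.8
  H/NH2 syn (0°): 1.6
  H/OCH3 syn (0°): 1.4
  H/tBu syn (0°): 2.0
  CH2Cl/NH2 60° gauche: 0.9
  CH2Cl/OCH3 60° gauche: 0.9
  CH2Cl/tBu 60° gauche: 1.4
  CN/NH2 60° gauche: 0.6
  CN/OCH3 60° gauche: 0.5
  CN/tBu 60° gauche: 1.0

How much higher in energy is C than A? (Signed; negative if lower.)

C (staggered): tBu(0°)/CN(300°) gauche 1.0; tBu(0°)/CH2Cl(60°) gauche 1.4; NH2(120°)/CH2Cl(60°) gauche 0.9; OCH3(240°)/CN(300°) gauche 0.5 → 3.8 kcal/mol.
A (eclipsed): tBu(0°)/H(0°) eclipsed 2.0; NH2(120°)/CN(120°) eclipsed 1.7; OCH3(240°)/CH2Cl(240°) eclipsed 2.7 → 6.4 kcal/mol.
E(C) − E(A) = 3.8 − 6.4 = -2.6 kcal/mol.

-2.6 kcal/mol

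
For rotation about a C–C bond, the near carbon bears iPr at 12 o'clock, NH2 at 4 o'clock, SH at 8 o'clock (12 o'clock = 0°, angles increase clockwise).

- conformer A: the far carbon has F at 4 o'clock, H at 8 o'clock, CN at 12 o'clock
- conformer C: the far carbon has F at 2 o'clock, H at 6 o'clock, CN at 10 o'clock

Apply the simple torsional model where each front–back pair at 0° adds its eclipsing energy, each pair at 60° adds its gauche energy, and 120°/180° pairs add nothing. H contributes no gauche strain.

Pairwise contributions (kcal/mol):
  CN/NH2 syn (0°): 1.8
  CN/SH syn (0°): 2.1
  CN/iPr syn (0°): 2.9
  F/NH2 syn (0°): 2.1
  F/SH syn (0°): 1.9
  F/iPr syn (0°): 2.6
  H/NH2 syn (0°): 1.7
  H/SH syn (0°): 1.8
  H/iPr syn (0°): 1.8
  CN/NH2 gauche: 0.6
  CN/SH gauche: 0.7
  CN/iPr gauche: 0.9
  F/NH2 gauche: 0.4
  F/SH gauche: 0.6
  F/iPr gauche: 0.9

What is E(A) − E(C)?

A (eclipsed): iPr(0°)/CN(0°) eclipsed 2.9; NH2(120°)/F(120°) eclipsed 2.1; SH(240°)/H(240°) eclipsed 1.8 → 6.8 kcal/mol.
C (staggered): iPr(0°)/F(60°) gauche 0.9; iPr(0°)/CN(300°) gauche 0.9; NH2(120°)/F(60°) gauche 0.4; SH(240°)/CN(300°) gauche 0.7 → 2.9 kcal/mol.
E(A) − E(C) = 6.8 − 2.9 = +3.9 kcal/mol.

+3.9 kcal/mol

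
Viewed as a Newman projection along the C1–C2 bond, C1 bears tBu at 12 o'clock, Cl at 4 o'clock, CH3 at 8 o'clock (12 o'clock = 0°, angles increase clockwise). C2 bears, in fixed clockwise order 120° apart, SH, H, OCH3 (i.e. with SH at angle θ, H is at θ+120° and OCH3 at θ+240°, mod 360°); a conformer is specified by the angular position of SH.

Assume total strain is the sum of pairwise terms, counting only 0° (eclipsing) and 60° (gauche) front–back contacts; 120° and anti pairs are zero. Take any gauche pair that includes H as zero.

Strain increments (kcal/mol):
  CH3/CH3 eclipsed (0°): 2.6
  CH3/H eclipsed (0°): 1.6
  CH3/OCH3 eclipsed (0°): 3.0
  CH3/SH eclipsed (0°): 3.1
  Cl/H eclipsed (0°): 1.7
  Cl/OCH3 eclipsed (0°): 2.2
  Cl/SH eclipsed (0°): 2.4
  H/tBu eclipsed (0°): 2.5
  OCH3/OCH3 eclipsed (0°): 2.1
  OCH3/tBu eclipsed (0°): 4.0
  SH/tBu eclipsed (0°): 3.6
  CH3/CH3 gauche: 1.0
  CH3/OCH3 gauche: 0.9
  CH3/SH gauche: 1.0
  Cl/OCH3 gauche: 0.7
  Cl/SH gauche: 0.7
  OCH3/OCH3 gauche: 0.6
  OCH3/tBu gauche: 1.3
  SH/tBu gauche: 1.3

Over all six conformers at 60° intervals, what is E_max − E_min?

4.6 kcal/mol

SH at 0° (eclipsed): tBu–SH eclipsed, Cl–H eclipsed, CH3–OCH3 eclipsed; 3.6 + 1.7 + 3.0 = 8.3 kcal/mol.
SH at 60° (staggered): tBu–SH gauche, tBu–OCH3 gauche, Cl–SH gauche, CH3–OCH3 gauche; 1.3 + 1.3 + 0.7 + 0.9 = 4.2 kcal/mol.
SH at 120° (eclipsed): tBu–OCH3 eclipsed, Cl–SH eclipsed, CH3–H eclipsed; 4.0 + 2.4 + 1.6 = 8.0 kcal/mol.
SH at 180° (staggered): tBu–OCH3 gauche, Cl–SH gauche, Cl–OCH3 gauche, CH3–SH gauche; 1.3 + 0.7 + 0.7 + 1.0 = 3.7 kcal/mol.
SH at 240° (eclipsed): tBu–H eclipsed, Cl–OCH3 eclipsed, CH3–SH eclipsed; 2.5 + 2.2 + 3.1 = 7.8 kcal/mol.
SH at 300° (staggered): tBu–SH gauche, Cl–OCH3 gauche, CH3–SH gauche, CH3–OCH3 gauche; 1.3 + 0.7 + 1.0 + 0.9 = 3.9 kcal/mol.
Max at 0° (8.3 kcal/mol), min at 180° (3.7 kcal/mol); barrier = 4.6 kcal/mol.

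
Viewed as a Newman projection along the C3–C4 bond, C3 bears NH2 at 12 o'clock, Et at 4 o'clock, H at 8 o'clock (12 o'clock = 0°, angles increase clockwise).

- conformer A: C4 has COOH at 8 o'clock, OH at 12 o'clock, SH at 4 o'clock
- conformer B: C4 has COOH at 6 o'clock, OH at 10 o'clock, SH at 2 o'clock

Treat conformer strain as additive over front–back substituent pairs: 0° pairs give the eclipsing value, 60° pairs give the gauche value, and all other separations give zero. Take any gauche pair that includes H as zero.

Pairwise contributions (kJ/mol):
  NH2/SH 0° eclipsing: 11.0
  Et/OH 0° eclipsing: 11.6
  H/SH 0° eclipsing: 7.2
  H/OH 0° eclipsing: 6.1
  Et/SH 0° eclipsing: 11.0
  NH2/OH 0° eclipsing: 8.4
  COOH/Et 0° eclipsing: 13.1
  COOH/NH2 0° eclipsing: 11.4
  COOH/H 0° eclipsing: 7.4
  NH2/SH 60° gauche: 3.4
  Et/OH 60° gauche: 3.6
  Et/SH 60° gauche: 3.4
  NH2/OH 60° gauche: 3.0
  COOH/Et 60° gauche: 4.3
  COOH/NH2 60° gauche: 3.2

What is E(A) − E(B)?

A is eclipsed. NH2 at 0° is eclipsed with OH at 0° (8.4); Et at 120° is eclipsed with SH at 120° (11.0); H at 240° is eclipsed with COOH at 240° (7.4). Total 26.8 kJ/mol.
B is staggered. NH2 at 0° is gauche with OH at 300° (3.0); NH2 at 0° is gauche with SH at 60° (3.4); Et at 120° is gauche with COOH at 180° (4.3); Et at 120° is gauche with SH at 60° (3.4). Total 14.1 kJ/mol.
E(A) − E(B) = 26.8 − 14.1 = +12.7 kJ/mol.

+12.7 kJ/mol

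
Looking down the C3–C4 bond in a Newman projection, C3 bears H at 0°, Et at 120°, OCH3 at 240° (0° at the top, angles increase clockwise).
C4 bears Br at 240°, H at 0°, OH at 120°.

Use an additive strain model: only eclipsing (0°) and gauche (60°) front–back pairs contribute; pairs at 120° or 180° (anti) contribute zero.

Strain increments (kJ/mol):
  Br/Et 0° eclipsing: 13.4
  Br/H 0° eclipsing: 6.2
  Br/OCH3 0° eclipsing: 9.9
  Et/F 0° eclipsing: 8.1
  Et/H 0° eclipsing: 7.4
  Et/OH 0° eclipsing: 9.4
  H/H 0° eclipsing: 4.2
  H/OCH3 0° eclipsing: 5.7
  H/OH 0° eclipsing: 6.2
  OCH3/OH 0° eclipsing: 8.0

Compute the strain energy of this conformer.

23.5 kJ/mol

This conformer (eclipsed): H(0°)/H(0°) eclipsed 4.2; Et(120°)/OH(120°) eclipsed 9.4; OCH3(240°)/Br(240°) eclipsed 9.9 → 23.5 kJ/mol.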